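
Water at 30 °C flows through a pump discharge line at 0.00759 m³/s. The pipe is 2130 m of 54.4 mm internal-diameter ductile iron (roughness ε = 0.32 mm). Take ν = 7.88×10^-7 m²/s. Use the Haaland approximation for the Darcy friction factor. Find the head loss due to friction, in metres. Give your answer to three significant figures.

V = 4Q/(πD²) = 4·0.00759/(π·0.0544²) = 3.266 m/s
Re = VD/ν = 3.266·0.0544/7.88×10^-7 = 2.25×10^5 → turbulent
ε/D = 0.32/54.4 = 0.00588
Haaland: f = 0.03233
h_f = f(L/D)V²/(2g) = 0.03233·(2130/0.0544)·3.266²/(2·9.81) = 688.0 m

h_f ≈ 688 m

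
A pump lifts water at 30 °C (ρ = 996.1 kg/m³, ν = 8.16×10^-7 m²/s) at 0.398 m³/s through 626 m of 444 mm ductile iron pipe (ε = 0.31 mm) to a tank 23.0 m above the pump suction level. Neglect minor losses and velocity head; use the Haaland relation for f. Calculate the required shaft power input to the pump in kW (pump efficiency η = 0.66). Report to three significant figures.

V = 4Q/(πD²) = 2.571 m/s; Re = 1.40×10^6; ε/D = 6.98×10^-4; f = 0.01831
h_f = f(L/D)V²/2g = 8.694 m
Total head H = z + h_f = 23.0 + 8.694 = 31.69 m
P_hyd = ρgQH = 996.1·9.81·0.398·31.69 = 123.3 kW
P_shaft = P_hyd/η = 123.3/0.66 = 186.8 kW

P_shaft ≈ 187 kW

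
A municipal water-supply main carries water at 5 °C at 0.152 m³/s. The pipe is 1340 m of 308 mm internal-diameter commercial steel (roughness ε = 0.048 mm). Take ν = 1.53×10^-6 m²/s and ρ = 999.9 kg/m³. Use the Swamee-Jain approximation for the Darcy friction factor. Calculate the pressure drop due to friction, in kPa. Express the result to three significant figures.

Δp ≈ 139 kPa

V = 4Q/(πD²) = 4·0.152/(π·0.308²) = 2.040 m/s
Re = VD/ν = 2.040·0.308/1.53×10^-6 = 4.11×10^5 → turbulent
ε/D = 0.048/308 = 1.56×10^-4
Swamee-Jain: f = 0.01538
h_f = f(L/D)V²/(2g) = 0.01538·(1340/0.308)·2.040²/(2·9.81) = 14.20 m
Δp = ρg·h_f = 999.9·9.81·14.20 = 139.3 kPa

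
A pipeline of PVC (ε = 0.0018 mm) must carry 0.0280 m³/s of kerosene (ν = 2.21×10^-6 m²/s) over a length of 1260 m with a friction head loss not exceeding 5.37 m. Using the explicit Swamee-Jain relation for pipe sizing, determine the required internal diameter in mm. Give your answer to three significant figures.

Swamee-Jain (Type III): D = 0.66·[ε^1.25·(LQ²/(gh_f))^4.75 + ν·Q^9.4·(L/(gh_f))^5.2]^0.04
LQ²/(gh_f) = 0.01875; L/(gh_f) = 23.92
Term 1 = ε^1.25·(…)^4.75 = 4.13×10^-16; Term 2 = ν·Q^9.4·(…)^5.2 = 8.26×10^-14
D = 0.66·(4.13×10^-16 + 8.26×10^-14)^0.04 = 0.1978 m = 198 mm
Check: V = 0.911 m/s, Re = 8.15×10^4, f = 0.01870, h_f = 5.04 m ≈ 5.37 m ✓

D ≈ 198 mm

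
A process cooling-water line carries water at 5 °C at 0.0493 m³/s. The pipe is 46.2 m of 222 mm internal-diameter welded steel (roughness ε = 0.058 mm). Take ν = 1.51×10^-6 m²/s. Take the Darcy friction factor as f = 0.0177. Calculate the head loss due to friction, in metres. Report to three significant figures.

V = 4Q/(πD²) = 4·0.0493/(π·0.222²) = 1.274 m/s
h_f = f(L/D)V²/(2g) = 0.01770·(46.2/0.222)·1.274²/(2·9.81) = 0.3046 m

h_f ≈ 0.305 m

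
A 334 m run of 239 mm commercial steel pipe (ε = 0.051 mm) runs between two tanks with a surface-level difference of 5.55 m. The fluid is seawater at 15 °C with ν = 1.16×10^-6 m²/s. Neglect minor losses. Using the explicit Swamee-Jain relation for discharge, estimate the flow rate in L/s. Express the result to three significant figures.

Q ≈ 100 L/s

Swamee-Jain (Type II): Q = -0.965·√(gD⁵h_f/L)·ln[ε/(3.7D) + √(3.17ν²L/(gD³h_f))]
√(gD⁵h_f/L) = √(9.81·0.239⁵·5.55/334) = 0.01127
ε/(3.7D) = 5.77×10^-5; √(3.17ν²L/(gD³h_f)) = 4.38×10^-5
Q = -0.965·0.01127·ln(1.015×10^-4) = 0.1001 m³/s
Check: V = 2.23 m/s, Re = 4.59×10^5, f = 0.01575, h_f = 5.58 m ≈ 5.55 m ✓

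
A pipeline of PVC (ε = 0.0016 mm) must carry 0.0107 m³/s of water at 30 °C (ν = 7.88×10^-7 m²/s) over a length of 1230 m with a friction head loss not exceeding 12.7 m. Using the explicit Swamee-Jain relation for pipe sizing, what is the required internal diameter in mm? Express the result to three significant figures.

D ≈ 110 mm

Swamee-Jain (Type III): D = 0.66·[ε^1.25·(LQ²/(gh_f))^4.75 + ν·Q^9.4·(L/(gh_f))^5.2]^0.04
LQ²/(gh_f) = 0.001130; L/(gh_f) = 9.873
Term 1 = ε^1.25·(…)^4.75 = 5.73×10^-22; Term 2 = ν·Q^9.4·(…)^5.2 = 3.50×10^-20
D = 0.66·(5.73×10^-22 + 3.50×10^-20)^0.04 = 0.1100 m = 110 mm
Check: V = 1.12 m/s, Re = 1.57×10^5, f = 0.01640, h_f = 11.8 m ≈ 12.7 m ✓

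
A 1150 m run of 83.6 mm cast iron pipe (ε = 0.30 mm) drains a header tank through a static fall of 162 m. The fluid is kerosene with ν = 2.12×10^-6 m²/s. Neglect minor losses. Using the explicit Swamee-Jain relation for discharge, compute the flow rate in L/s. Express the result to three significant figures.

Swamee-Jain (Type II): Q = -0.965·√(gD⁵h_f/L)·ln[ε/(3.7D) + √(3.17ν²L/(gD³h_f))]
√(gD⁵h_f/L) = √(9.81·0.0836⁵·162/1150) = 0.002376
ε/(3.7D) = 9.70×10^-4; √(3.17ν²L/(gD³h_f)) = 1.33×10^-4
Q = -0.965·0.002376·ln(0.001103) = 0.01561 m³/s
Check: V = 2.84 m/s, Re = 1.12×10^5, f = 0.02881, h_f = 163 m ≈ 162 m ✓

Q ≈ 15.6 L/s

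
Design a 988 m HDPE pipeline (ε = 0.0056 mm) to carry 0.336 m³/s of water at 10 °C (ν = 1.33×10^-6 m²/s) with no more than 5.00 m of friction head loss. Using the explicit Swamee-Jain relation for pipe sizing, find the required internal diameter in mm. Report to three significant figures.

D ≈ 477 mm

Swamee-Jain (Type III): D = 0.66·[ε^1.25·(LQ²/(gh_f))^4.75 + ν·Q^9.4·(L/(gh_f))^5.2]^0.04
LQ²/(gh_f) = 2.274; L/(gh_f) = 20.14
Term 1 = ε^1.25·(…)^4.75 = 1.35×10^-5; Term 2 = ν·Q^9.4·(…)^5.2 = 2.84×10^-4
D = 0.66·(1.35×10^-5 + 2.84×10^-4)^0.04 = 0.4769 m = 477 mm
Check: V = 1.88 m/s, Re = 6.74×10^5, f = 0.01264, h_f = 4.72 m ≈ 5.00 m ✓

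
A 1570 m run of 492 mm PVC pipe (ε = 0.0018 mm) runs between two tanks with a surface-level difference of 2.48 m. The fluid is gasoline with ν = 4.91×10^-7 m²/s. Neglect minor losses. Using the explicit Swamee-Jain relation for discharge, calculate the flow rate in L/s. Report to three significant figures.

Swamee-Jain (Type II): Q = -0.965·√(gD⁵h_f/L)·ln[ε/(3.7D) + √(3.17ν²L/(gD³h_f))]
√(gD⁵h_f/L) = √(9.81·0.492⁵·2.48/1570) = 0.02114
ε/(3.7D) = 9.89×10^-7; √(3.17ν²L/(gD³h_f)) = 2.03×10^-5
Q = -0.965·0.02114·ln(2.134×10^-5) = 0.2194 m³/s
Check: V = 1.15 m/s, Re = 1.16×10^6, f = 0.01143, h_f = 2.47 m ≈ 2.48 m ✓

Q ≈ 219 L/s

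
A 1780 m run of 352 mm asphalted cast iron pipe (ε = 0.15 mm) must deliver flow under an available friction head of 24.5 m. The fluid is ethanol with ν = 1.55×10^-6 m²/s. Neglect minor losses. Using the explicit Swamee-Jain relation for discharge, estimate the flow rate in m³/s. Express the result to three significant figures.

Q ≈ 0.229 m³/s

Swamee-Jain (Type II): Q = -0.965·√(gD⁵h_f/L)·ln[ε/(3.7D) + √(3.17ν²L/(gD³h_f))]
√(gD⁵h_f/L) = √(9.81·0.352⁵·24.5/1780) = 0.02701
ε/(3.7D) = 1.15×10^-4; √(3.17ν²L/(gD³h_f)) = 3.60×10^-5
Q = -0.965·0.02701·ln(1.511×10^-4) = 0.2293 m³/s
Check: V = 2.36 m/s, Re = 5.35×10^5, f = 0.01723, h_f = 24.7 m ≈ 24.5 m ✓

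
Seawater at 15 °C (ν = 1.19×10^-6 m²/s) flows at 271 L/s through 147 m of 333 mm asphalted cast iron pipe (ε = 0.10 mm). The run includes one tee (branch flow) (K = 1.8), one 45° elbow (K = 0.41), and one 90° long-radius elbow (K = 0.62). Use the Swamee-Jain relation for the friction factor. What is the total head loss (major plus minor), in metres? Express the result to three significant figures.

H_L ≈ 4.85 m

V = 4Q/(πD²) = 3.112 m/s; V²/2g = 0.4935 m
Re = 8.71×10^5, ε/D = 3.00×10^-4 → f = 0.01586 (Swamee-Jain)
Major: h_f = f(L/D)·V²/2g = 0.01586·441.4·0.4935 = 3.455 m
Minor: ΣK = 2.83; h_m = ΣK·V²/2g = 1.397 m
Total H_L = 3.455 + 1.397 = 4.851 m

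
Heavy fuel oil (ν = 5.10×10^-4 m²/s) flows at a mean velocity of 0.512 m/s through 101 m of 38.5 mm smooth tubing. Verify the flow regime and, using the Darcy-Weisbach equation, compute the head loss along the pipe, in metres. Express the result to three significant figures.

h_f ≈ 58.0 m

Re = VD/ν = 0.512·0.03850/5.10×10^-4 = 38.7 → laminar (Re < 2300)
f = 64/Re = 1.656
h_f = f(L/D)V²/(2g) = 1.656·(101/0.03850)·0.512²/(2·9.81) = 58.04 m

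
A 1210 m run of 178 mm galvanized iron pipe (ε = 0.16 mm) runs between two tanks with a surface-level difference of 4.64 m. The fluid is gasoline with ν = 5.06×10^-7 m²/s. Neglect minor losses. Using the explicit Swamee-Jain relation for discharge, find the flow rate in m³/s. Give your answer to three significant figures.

Q ≈ 0.0203 m³/s

Swamee-Jain (Type II): Q = -0.965·√(gD⁵h_f/L)·ln[ε/(3.7D) + √(3.17ν²L/(gD³h_f))]
√(gD⁵h_f/L) = √(9.81·0.178⁵·4.64/1210) = 0.002593
ε/(3.7D) = 2.43×10^-4; √(3.17ν²L/(gD³h_f)) = 6.19×10^-5
Q = -0.965·0.002593·ln(3.048×10^-4) = 0.02026 m³/s
Check: V = 0.814 m/s, Re = 2.86×10^5, f = 0.02036, h_f = 4.67 m ≈ 4.64 m ✓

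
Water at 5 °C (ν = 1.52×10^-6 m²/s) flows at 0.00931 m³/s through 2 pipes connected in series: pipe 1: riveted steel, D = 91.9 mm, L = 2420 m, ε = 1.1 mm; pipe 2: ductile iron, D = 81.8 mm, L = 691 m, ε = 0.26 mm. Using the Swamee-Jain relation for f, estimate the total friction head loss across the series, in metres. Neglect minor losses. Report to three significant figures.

Pipe 1: V = 1.404 m/s, Re = 8.49×10^4, ε/D = 0.0120, f = 0.04122, h_1 = f(L/D)V²/2g = 109.0 m
Pipe 2: V = 1.772 m/s, Re = 9.53×10^4, ε/D = 0.00318, f = 0.02816, h_2 = f(L/D)V²/2g = 38.05 m
Series → Q common, losses add: H = Σh = 147.0 m

H ≈ 147 m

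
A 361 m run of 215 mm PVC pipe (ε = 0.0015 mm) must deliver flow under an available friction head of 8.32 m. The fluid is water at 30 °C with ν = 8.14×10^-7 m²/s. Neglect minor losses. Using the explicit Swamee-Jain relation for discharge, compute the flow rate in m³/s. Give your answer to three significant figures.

Q ≈ 0.102 m³/s

Swamee-Jain (Type II): Q = -0.965·√(gD⁵h_f/L)·ln[ε/(3.7D) + √(3.17ν²L/(gD³h_f))]
√(gD⁵h_f/L) = √(9.81·0.215⁵·8.32/361) = 0.01019
ε/(3.7D) = 1.89×10^-6; √(3.17ν²L/(gD³h_f)) = 3.06×10^-5
Q = -0.965·0.01019·ln(3.246×10^-5) = 0.1016 m³/s
Check: V = 2.80 m/s, Re = 7.40×10^5, f = 0.01236, h_f = 8.29 m ≈ 8.32 m ✓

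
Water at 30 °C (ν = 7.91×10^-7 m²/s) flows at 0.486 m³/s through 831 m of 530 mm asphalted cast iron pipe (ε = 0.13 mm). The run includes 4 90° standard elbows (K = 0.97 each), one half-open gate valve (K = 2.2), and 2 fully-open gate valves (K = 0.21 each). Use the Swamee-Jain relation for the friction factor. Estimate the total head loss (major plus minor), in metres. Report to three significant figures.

V = 4Q/(πD²) = 2.203 m/s; V²/2g = 0.2473 m
Re = 1.48×10^6, ε/D = 2.45×10^-4 → f = 0.01499 (Swamee-Jain)
Major: h_f = f(L/D)·V²/2g = 0.01499·1568·0.2473 = 5.812 m
Minor: ΣK = 6.50; h_m = ΣK·V²/2g = 1.608 m
Total H_L = 5.812 + 1.608 = 7.420 m

H_L ≈ 7.42 m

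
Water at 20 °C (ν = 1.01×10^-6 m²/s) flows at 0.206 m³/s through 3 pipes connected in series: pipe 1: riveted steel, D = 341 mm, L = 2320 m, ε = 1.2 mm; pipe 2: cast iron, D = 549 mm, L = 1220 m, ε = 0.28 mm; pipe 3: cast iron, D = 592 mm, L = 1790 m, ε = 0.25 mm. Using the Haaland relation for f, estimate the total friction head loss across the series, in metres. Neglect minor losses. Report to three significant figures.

H ≈ 51.7 m

Pipe 1: V = 2.256 m/s, Re = 7.62×10^5, ε/D = 0.00352, f = 0.02758, h_1 = f(L/D)V²/2g = 48.66 m
Pipe 2: V = 0.8702 m/s, Re = 4.73×10^5, ε/D = 5.10×10^-4, f = 0.01768, h_2 = f(L/D)V²/2g = 1.517 m
Pipe 3: V = 0.7484 m/s, Re = 4.39×10^5, ε/D = 4.22×10^-4, f = 0.01718, h_3 = f(L/D)V²/2g = 1.483 m
Series → Q common, losses add: H = Σh = 51.66 m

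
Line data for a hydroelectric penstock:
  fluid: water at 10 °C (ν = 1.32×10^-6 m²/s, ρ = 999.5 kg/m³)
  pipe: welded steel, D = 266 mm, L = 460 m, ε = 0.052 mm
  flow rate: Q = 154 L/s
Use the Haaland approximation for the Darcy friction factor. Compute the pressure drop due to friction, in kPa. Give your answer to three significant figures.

Δp ≈ 100 kPa

V = 4Q/(πD²) = 4·0.154/(π·0.266²) = 2.771 m/s
Re = VD/ν = 2.771·0.266/1.32×10^-6 = 5.58×10^5 → turbulent
ε/D = 0.052/266 = 1.95×10^-4
Haaland: f = 0.01511
h_f = f(L/D)V²/(2g) = 0.01511·(460/0.266)·2.771²/(2·9.81) = 10.23 m
Δp = ρg·h_f = 999.5·9.81·10.23 = 100.3 kPa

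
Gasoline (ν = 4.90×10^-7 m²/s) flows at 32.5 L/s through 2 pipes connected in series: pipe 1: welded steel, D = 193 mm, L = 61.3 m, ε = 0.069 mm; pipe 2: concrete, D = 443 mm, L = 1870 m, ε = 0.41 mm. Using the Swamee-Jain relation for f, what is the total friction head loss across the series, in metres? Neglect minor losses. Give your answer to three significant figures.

Pipe 1: V = 1.111 m/s, Re = 4.38×10^5, ε/D = 3.58×10^-4, f = 0.01696, h_1 = f(L/D)V²/2g = 0.3388 m
Pipe 2: V = 0.2109 m/s, Re = 1.91×10^5, ε/D = 9.26×10^-4, f = 0.02096, h_2 = f(L/D)V²/2g = 0.2005 m
Series → Q common, losses add: H = Σh = 0.5393 m

H ≈ 0.539 m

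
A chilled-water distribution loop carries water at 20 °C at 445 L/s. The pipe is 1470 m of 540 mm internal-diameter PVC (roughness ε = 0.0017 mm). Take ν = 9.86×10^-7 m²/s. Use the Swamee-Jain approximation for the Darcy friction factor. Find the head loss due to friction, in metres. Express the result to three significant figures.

V = 4Q/(πD²) = 4·0.445/(π·0.540²) = 1.943 m/s
Re = VD/ν = 1.943·0.540/9.86×10^-7 = 1.06×10^6 → turbulent
ε/D = 0.0017/540 = 3.15×10^-6
Swamee-Jain: f = 0.01157
h_f = f(L/D)V²/(2g) = 0.01157·(1470/0.540)·1.943²/(2·9.81) = 6.060 m

h_f ≈ 6.06 m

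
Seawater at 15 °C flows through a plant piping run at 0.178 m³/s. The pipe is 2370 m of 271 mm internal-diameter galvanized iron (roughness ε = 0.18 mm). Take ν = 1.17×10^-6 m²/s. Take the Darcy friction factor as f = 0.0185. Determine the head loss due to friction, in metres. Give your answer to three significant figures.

V = 4Q/(πD²) = 4·0.178/(π·0.271²) = 3.086 m/s
h_f = f(L/D)V²/(2g) = 0.01850·(2370/0.271)·3.086²/(2·9.81) = 78.53 m

h_f ≈ 78.5 m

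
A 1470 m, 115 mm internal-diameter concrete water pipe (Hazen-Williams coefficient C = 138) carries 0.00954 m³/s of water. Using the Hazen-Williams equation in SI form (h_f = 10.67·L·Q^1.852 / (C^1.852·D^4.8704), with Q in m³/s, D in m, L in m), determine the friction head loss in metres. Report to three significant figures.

h_f ≈ 11.6 m

h_f = 10.67·1470·0.00954^1.852 / (138^1.852·0.115^4.8704) = 11.62 m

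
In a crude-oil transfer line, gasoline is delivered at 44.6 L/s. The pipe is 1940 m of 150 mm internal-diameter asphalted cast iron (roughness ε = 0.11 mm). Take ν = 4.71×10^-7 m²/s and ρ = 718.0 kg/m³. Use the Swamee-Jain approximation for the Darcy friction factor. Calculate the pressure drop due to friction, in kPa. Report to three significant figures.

V = 4Q/(πD²) = 4·0.0446/(π·0.150²) = 2.524 m/s
Re = VD/ν = 2.524·0.150/4.71×10^-7 = 8.04×10^5 → turbulent
ε/D = 0.11/150 = 7.33×10^-4
Swamee-Jain: f = 0.01881
h_f = f(L/D)V²/(2g) = 0.01881·(1940/0.150)·2.524²/(2·9.81) = 78.97 m
Δp = ρg·h_f = 718.0·9.81·78.97 = 556.2 kPa

Δp ≈ 556 kPa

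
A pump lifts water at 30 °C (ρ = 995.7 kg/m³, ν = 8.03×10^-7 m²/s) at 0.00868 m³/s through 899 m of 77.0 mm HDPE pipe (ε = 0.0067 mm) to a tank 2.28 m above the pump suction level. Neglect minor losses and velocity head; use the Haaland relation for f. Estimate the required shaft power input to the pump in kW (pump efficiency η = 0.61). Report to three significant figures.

P_shaft ≈ 5.03 kW

V = 4Q/(πD²) = 1.864 m/s; Re = 1.79×10^5; ε/D = 8.70×10^-5; f = 0.01640
h_f = f(L/D)V²/2g = 33.91 m
Total head H = z + h_f = 2.28 + 33.91 = 36.19 m
P_hyd = ρgQH = 995.7·9.81·0.00868·36.19 = 3.068 kW
P_shaft = P_hyd/η = 3.068/0.61 = 5.030 kW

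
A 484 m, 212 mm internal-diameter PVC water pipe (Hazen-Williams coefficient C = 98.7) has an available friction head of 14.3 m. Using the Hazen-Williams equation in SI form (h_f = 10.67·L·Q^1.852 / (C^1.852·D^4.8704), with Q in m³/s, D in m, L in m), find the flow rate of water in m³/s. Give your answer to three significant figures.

Rearranging: Q = [h_f·C^1.852·D^4.8704 / (10.67·L)]^(1/1.852)
Q = [14.3·98.7^1.852·0.212^4.8704 / (10.67·484)]^0.540 = 0.06945 m³/s

Q ≈ 0.0695 m³/s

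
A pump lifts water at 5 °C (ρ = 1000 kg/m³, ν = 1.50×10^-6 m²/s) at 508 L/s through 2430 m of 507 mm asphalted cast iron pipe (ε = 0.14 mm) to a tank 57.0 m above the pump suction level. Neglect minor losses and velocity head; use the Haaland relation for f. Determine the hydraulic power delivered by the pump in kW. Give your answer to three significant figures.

P_hyd ≈ 403 kW

V = 4Q/(πD²) = 2.516 m/s; Re = 8.51×10^5; ε/D = 2.76×10^-4; f = 0.01549
h_f = f(L/D)V²/2g = 23.96 m
Total head H = z + h_f = 57.0 + 23.96 = 80.96 m
P_hyd = ρgQH = 1000·9.81·0.508·80.96 = 403.4 kW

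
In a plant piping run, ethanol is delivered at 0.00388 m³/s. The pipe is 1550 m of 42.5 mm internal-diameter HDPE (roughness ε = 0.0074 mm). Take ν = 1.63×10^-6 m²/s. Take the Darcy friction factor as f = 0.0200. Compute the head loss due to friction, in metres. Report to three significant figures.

V = 4Q/(πD²) = 4·0.00388/(π·0.0425²) = 2.735 m/s
h_f = f(L/D)V²/(2g) = 0.02000·(1550/0.0425)·2.735²/(2·9.81) = 278.1 m

h_f ≈ 278 m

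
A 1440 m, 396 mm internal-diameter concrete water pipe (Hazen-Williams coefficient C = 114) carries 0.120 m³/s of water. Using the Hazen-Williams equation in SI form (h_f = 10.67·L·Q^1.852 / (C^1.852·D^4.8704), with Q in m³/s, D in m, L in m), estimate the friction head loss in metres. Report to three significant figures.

h_f = 10.67·1440·0.120^1.852 / (114^1.852·0.396^4.8704) = 4.277 m

h_f ≈ 4.28 m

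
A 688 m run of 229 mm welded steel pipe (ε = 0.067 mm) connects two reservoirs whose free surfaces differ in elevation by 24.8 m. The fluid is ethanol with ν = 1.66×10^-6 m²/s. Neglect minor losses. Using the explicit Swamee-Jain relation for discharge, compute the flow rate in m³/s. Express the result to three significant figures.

Swamee-Jain (Type II): Q = -0.965·√(gD⁵h_f/L)·ln[ε/(3.7D) + √(3.17ν²L/(gD³h_f))]
√(gD⁵h_f/L) = √(9.81·0.229⁵·24.8/688) = 0.01492
ε/(3.7D) = 7.91×10^-5; √(3.17ν²L/(gD³h_f)) = 4.54×10^-5
Q = -0.965·0.01492·ln(1.244×10^-4) = 0.1295 m³/s
Check: V = 3.14 m/s, Re = 4.34×10^5, f = 0.01648, h_f = 24.9 m ≈ 24.8 m ✓

Q ≈ 0.129 m³/s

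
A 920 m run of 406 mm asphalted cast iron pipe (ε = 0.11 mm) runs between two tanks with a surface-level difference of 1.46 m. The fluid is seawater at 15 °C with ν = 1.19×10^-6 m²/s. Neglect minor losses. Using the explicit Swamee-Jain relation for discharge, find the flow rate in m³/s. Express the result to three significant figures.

Swamee-Jain (Type II): Q = -0.965·√(gD⁵h_f/L)·ln[ε/(3.7D) + √(3.17ν²L/(gD³h_f))]
√(gD⁵h_f/L) = √(9.81·0.406⁵·1.46/920) = 0.01310
ε/(3.7D) = 7.32×10^-5; √(3.17ν²L/(gD³h_f)) = 6.56×10^-5
Q = -0.965·0.01310·ln(1.389×10^-4) = 0.1123 m³/s
Check: V = 0.868 m/s, Re = 2.96×10^5, f = 0.01687, h_f = 1.47 m ≈ 1.46 m ✓

Q ≈ 0.112 m³/s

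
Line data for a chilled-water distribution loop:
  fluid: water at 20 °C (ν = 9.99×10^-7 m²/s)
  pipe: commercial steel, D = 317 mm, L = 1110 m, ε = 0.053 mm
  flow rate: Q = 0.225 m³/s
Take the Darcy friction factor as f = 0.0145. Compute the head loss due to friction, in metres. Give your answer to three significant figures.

h_f ≈ 21.0 m

V = 4Q/(πD²) = 4·0.225/(π·0.317²) = 2.851 m/s
h_f = f(L/D)V²/(2g) = 0.01450·(1110/0.317)·2.851²/(2·9.81) = 21.03 m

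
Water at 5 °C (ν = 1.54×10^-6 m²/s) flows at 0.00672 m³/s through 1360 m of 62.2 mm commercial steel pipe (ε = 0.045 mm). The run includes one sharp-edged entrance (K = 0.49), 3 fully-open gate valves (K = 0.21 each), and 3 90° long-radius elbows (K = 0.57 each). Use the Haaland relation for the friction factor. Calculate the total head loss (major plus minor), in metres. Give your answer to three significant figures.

V = 4Q/(πD²) = 2.212 m/s; V²/2g = 0.2493 m
Re = 8.93×10^4, ε/D = 7.23×10^-4 → f = 0.02122 (Haaland)
Major: h_f = f(L/D)·V²/2g = 0.02122·21865·0.2493 = 115.7 m
Minor: ΣK = 2.83; h_m = ΣK·V²/2g = 0.7055 m
Total H_L = 115.7 + 0.7055 = 116.4 m

H_L ≈ 116 m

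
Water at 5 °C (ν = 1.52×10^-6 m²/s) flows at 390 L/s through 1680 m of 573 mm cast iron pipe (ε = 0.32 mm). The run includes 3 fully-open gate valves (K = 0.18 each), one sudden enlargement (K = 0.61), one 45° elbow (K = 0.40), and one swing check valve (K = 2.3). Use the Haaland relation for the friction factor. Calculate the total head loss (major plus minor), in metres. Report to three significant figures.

H_L ≈ 6.55 m

V = 4Q/(πD²) = 1.512 m/s; V²/2g = 0.1166 m
Re = 5.70×10^5, ε/D = 5.58×10^-4 → f = 0.01785 (Haaland)
Major: h_f = f(L/D)·V²/2g = 0.01785·2932·0.1166 = 6.101 m
Minor: ΣK = 3.85; h_m = ΣK·V²/2g = 0.4488 m
Total H_L = 6.101 + 0.4488 = 6.550 m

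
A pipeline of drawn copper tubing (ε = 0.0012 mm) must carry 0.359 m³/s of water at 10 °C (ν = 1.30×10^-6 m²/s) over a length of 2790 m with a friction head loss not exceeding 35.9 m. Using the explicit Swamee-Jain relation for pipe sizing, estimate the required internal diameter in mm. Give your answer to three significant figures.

Swamee-Jain (Type III): D = 0.66·[ε^1.25·(LQ²/(gh_f))^4.75 + ν·Q^9.4·(L/(gh_f))^5.2]^0.04
LQ²/(gh_f) = 1.021; L/(gh_f) = 7.922
Term 1 = ε^1.25·(…)^4.75 = 4.38×10^-8; Term 2 = ν·Q^9.4·(…)^5.2 = 4.03×10^-6
D = 0.66·(4.38×10^-8 + 4.03×10^-6)^0.04 = 0.4018 m = 402 mm
Check: V = 2.83 m/s, Re = 8.75×10^5, f = 0.01194, h_f = 33.9 m ≈ 35.9 m ✓

D ≈ 402 mm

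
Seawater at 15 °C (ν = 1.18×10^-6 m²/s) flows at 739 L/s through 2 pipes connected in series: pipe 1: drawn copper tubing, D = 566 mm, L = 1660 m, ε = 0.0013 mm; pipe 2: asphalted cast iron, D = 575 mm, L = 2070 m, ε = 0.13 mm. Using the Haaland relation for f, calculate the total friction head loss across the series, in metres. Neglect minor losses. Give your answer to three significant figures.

Pipe 1: V = 2.937 m/s, Re = 1.41×10^6, ε/D = 2.30×10^-6, f = 0.01099, h_1 = f(L/D)V²/2g = 14.18 m
Pipe 2: V = 2.846 m/s, Re = 1.39×10^6, ε/D = 2.26×10^-4, f = 0.01468, h_2 = f(L/D)V²/2g = 21.82 m
Series → Q common, losses add: H = Σh = 35.99 m

H ≈ 36.0 m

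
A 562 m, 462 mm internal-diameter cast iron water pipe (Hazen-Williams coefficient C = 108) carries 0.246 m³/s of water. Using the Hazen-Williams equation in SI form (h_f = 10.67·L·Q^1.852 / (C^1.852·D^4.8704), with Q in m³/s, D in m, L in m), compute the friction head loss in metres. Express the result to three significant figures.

h_f ≈ 3.29 m

h_f = 10.67·562·0.246^1.852 / (108^1.852·0.462^4.8704) = 3.291 m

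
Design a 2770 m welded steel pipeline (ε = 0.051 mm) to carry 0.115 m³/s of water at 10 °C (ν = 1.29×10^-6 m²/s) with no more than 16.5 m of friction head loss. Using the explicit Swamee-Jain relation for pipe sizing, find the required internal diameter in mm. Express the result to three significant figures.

D ≈ 314 mm

Swamee-Jain (Type III): D = 0.66·[ε^1.25·(LQ²/(gh_f))^4.75 + ν·Q^9.4·(L/(gh_f))^5.2]^0.04
LQ²/(gh_f) = 0.2263; L/(gh_f) = 17.11
Term 1 = ε^1.25·(…)^4.75 = 3.71×10^-9; Term 2 = ν·Q^9.4·(…)^5.2 = 4.95×10^-9
D = 0.66·(3.71×10^-9 + 4.95×10^-9)^0.04 = 0.3141 m = 314 mm
Check: V = 1.48 m/s, Re = 3.61×10^5, f = 0.01566, h_f = 15.5 m ≈ 16.5 m ✓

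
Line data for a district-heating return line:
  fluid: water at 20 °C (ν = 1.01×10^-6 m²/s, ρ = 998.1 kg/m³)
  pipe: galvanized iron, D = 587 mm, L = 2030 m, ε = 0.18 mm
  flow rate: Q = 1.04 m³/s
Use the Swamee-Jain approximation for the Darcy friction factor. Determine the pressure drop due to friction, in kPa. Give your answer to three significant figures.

Δp ≈ 393 kPa

V = 4Q/(πD²) = 4·1.04/(π·0.587²) = 3.843 m/s
Re = VD/ν = 3.843·0.587/1.01×10^-6 = 2.23×10^6 → turbulent
ε/D = 0.18/587 = 3.07×10^-4
Swamee-Jain: f = 0.01542
h_f = f(L/D)V²/(2g) = 0.01542·(2030/0.587)·3.843²/(2·9.81) = 40.13 m
Δp = ρg·h_f = 998.1·9.81·40.13 = 392.9 kPa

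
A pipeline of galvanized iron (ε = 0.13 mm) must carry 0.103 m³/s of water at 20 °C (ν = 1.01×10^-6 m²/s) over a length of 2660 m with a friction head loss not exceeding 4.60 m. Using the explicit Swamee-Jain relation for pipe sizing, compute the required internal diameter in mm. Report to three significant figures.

Swamee-Jain (Type III): D = 0.66·[ε^1.25·(LQ²/(gh_f))^4.75 + ν·Q^9.4·(L/(gh_f))^5.2]^0.04
LQ²/(gh_f) = 0.6254; L/(gh_f) = 58.95
Term 1 = ε^1.25·(…)^4.75 = 1.49×10^-6; Term 2 = ν·Q^9.4·(…)^5.2 = 8.54×10^-7
D = 0.66·(1.49×10^-6 + 8.54×10^-7)^0.04 = 0.3930 m = 393 mm
Check: V = 0.849 m/s, Re = 3.30×10^5, f = 0.01713, h_f = 4.26 m ≈ 4.60 m ✓

D ≈ 393 mm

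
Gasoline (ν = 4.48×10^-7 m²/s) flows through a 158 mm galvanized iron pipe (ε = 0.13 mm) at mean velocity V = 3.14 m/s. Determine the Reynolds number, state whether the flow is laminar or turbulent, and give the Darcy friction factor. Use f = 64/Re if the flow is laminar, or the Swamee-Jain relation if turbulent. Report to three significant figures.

Re ≈ 1.11×10^6; turbulent; f ≈ 0.0191

Re = VD/ν = 3.140·0.158/4.48×10^-7 = 1.11×10^6
Re > 4000 → turbulent; ε/D = 8.23×10^-4
Swamee-Jain: f = 0.01914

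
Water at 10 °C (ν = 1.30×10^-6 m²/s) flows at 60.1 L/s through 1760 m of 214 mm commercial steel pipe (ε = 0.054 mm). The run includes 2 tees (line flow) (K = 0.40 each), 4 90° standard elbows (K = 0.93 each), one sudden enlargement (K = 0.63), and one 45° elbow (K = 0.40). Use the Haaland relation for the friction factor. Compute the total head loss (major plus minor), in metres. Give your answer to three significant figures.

H_L ≈ 20.2 m

V = 4Q/(πD²) = 1.671 m/s; V²/2g = 0.1423 m
Re = 2.75×10^5, ε/D = 2.52×10^-4 → f = 0.01660 (Haaland)
Major: h_f = f(L/D)·V²/2g = 0.01660·8224·0.1423 = 19.43 m
Minor: ΣK = 5.55; h_m = ΣK·V²/2g = 0.7898 m
Total H_L = 19.43 + 0.7898 = 20.22 m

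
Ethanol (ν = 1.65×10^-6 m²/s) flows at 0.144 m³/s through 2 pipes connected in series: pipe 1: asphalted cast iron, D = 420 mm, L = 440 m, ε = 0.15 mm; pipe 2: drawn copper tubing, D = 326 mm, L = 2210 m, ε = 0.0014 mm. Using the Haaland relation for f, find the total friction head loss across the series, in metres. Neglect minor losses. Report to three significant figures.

Pipe 1: V = 1.039 m/s, Re = 2.65×10^5, ε/D = 3.57×10^-4, f = 0.01737, h_1 = f(L/D)V²/2g = 1.002 m
Pipe 2: V = 1.725 m/s, Re = 3.41×10^5, ε/D = 4.29×10^-6, f = 0.01404, h_2 = f(L/D)V²/2g = 14.44 m
Series → Q common, losses add: H = Σh = 15.44 m

H ≈ 15.4 m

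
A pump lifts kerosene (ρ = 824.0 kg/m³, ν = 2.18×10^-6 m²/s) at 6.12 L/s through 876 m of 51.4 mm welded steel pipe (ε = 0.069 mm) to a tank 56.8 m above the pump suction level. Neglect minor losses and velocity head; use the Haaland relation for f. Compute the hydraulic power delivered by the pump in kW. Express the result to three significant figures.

P_hyd ≈ 11.7 kW

V = 4Q/(πD²) = 2.949 m/s; Re = 6.95×10^4; ε/D = 0.00134; f = 0.02381
h_f = f(L/D)V²/2g = 179.9 m
Total head H = z + h_f = 56.8 + 179.9 = 236.7 m
P_hyd = ρgQH = 824.0·9.81·0.00612·236.7 = 11.71 kW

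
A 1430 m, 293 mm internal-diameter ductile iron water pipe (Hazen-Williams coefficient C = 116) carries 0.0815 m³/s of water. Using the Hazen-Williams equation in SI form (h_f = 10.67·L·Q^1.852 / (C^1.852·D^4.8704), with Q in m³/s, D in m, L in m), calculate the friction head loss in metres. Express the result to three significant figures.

h_f ≈ 8.71 m

h_f = 10.67·1430·0.0815^1.852 / (116^1.852·0.293^4.8704) = 8.713 m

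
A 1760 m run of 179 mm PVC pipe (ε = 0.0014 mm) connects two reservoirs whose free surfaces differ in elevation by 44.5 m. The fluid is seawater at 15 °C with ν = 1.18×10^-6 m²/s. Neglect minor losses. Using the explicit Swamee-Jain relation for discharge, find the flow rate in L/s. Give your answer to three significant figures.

Swamee-Jain (Type II): Q = -0.965·√(gD⁵h_f/L)·ln[ε/(3.7D) + √(3.17ν²L/(gD³h_f))]
√(gD⁵h_f/L) = √(9.81·0.179⁵·44.5/1760) = 0.006751
ε/(3.7D) = 2.11×10^-6; √(3.17ν²L/(gD³h_f)) = 5.57×10^-5
Q = -0.965·0.006751·ln(5.782×10^-5) = 0.06358 m³/s
Check: V = 2.53 m/s, Re = 3.83×10^5, f = 0.01384, h_f = 44.3 m ≈ 44.5 m ✓

Q ≈ 63.6 L/s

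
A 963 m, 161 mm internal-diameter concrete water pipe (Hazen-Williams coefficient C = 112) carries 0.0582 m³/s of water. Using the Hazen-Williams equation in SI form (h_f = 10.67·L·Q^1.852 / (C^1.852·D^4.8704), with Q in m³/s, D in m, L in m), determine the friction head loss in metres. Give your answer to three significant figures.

h_f ≈ 62.0 m

h_f = 10.67·963·0.0582^1.852 / (112^1.852·0.161^4.8704) = 61.99 m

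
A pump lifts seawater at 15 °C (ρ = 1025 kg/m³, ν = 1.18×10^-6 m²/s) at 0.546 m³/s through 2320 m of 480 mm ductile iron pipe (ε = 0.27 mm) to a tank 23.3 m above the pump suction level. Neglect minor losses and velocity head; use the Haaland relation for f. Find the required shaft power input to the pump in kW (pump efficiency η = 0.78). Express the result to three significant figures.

V = 4Q/(πD²) = 3.017 m/s; Re = 1.23×10^6; ε/D = 5.63×10^-4; f = 0.01752
h_f = f(L/D)V²/2g = 39.28 m
Total head H = z + h_f = 23.3 + 39.28 = 62.58 m
P_hyd = ρgQH = 1025·9.81·0.546·62.58 = 343.6 kW
P_shaft = P_hyd/η = 343.6/0.78 = 440.5 kW

P_shaft ≈ 441 kW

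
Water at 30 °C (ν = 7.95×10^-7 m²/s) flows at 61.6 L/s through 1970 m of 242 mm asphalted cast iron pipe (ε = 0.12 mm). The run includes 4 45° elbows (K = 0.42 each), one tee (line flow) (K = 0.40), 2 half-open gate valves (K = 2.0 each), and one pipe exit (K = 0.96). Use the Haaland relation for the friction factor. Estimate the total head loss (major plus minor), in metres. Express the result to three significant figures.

H_L ≈ 13.8 m

V = 4Q/(πD²) = 1.339 m/s; V²/2g = 0.09142 m
Re = 4.08×10^5, ε/D = 4.96×10^-4 → f = 0.01773 (Haaland)
Major: h_f = f(L/D)·V²/2g = 0.01773·8140·0.09142 = 13.19 m
Minor: ΣK = 7.04; h_m = ΣK·V²/2g = 0.6436 m
Total H_L = 13.19 + 0.6436 = 13.83 m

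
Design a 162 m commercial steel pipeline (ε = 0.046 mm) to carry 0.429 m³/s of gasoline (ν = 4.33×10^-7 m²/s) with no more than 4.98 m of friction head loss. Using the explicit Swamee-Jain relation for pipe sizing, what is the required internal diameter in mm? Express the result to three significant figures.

Swamee-Jain (Type III): D = 0.66·[ε^1.25·(LQ²/(gh_f))^4.75 + ν·Q^9.4·(L/(gh_f))^5.2]^0.04
LQ²/(gh_f) = 0.6103; L/(gh_f) = 3.316
Term 1 = ε^1.25·(…)^4.75 = 3.63×10^-7; Term 2 = ν·Q^9.4·(…)^5.2 = 7.74×10^-8
D = 0.66·(3.63×10^-7 + 7.74×10^-8)^0.04 = 0.3675 m = 368 mm
Check: V = 4.04 m/s, Re = 3.43×10^6, f = 0.01301, h_f = 4.78 m ≈ 4.98 m ✓

D ≈ 368 mm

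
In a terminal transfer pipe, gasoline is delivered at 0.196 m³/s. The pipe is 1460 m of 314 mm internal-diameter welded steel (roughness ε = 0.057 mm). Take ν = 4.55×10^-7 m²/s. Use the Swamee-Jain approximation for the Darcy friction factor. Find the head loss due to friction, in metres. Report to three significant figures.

h_f ≈ 21.5 m

V = 4Q/(πD²) = 4·0.196/(π·0.314²) = 2.531 m/s
Re = VD/ν = 2.531·0.314/4.55×10^-7 = 1.75×10^6 → turbulent
ε/D = 0.057/314 = 1.82×10^-4
Swamee-Jain: f = 0.01416
h_f = f(L/D)V²/(2g) = 0.01416·(1460/0.314)·2.531²/(2·9.81) = 21.50 m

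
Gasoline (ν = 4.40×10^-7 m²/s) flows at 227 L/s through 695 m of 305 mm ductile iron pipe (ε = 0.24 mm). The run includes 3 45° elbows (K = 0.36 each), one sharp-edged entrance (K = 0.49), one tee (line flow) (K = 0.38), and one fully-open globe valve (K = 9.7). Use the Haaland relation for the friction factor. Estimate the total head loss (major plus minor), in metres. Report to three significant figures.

H_L ≈ 26.7 m

V = 4Q/(πD²) = 3.107 m/s; V²/2g = 0.4920 m
Re = 2.15×10^6, ε/D = 7.87×10^-4 → f = 0.01872 (Haaland)
Major: h_f = f(L/D)·V²/2g = 0.01872·2279·0.4920 = 20.99 m
Minor: ΣK = 11.6; h_m = ΣK·V²/2g = 5.732 m
Total H_L = 20.99 + 5.732 = 26.72 m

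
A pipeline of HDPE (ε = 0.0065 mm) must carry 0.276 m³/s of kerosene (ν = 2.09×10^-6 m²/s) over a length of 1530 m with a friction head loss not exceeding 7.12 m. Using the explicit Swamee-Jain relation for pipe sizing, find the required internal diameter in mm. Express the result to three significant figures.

Swamee-Jain (Type III): D = 0.66·[ε^1.25·(LQ²/(gh_f))^4.75 + ν·Q^9.4·(L/(gh_f))^5.2]^0.04
LQ²/(gh_f) = 1.669; L/(gh_f) = 21.90
Term 1 = ε^1.25·(…)^4.75 = 3.74×10^-6; Term 2 = ν·Q^9.4·(…)^5.2 = 1.09×10^-4
D = 0.66·(3.74×10^-6 + 1.09×10^-4)^0.04 = 0.4587 m = 459 mm
Check: V = 1.67 m/s, Re = 3.67×10^5, f = 0.01404, h_f = 6.65 m ≈ 7.12 m ✓

D ≈ 459 mm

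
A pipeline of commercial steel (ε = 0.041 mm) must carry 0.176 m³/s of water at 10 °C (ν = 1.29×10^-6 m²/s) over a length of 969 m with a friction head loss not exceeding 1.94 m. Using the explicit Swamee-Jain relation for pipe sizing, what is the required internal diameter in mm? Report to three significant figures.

D ≈ 458 mm

Swamee-Jain (Type III): D = 0.66·[ε^1.25·(LQ²/(gh_f))^4.75 + ν·Q^9.4·(L/(gh_f))^5.2]^0.04
LQ²/(gh_f) = 1.577; L/(gh_f) = 50.92
Term 1 = ε^1.25·(…)^4.75 = 2.86×10^-5; Term 2 = ν·Q^9.4·(…)^5.2 = 7.84×10^-5
D = 0.66·(2.86×10^-5 + 7.84×10^-5)^0.04 = 0.4578 m = 458 mm
Check: V = 1.07 m/s, Re = 3.79×10^5, f = 0.01485, h_f = 1.83 m ≈ 1.94 m ✓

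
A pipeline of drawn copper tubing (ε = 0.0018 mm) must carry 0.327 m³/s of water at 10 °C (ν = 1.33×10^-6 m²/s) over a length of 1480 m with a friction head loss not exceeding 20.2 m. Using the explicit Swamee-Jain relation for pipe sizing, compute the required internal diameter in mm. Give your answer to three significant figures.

D ≈ 384 mm

Swamee-Jain (Type III): D = 0.66·[ε^1.25·(LQ²/(gh_f))^4.75 + ν·Q^9.4·(L/(gh_f))^5.2]^0.04
LQ²/(gh_f) = 0.7986; L/(gh_f) = 7.469
Term 1 = ε^1.25·(…)^4.75 = 2.27×10^-8; Term 2 = ν·Q^9.4·(…)^5.2 = 1.26×10^-6
D = 0.66·(2.27×10^-8 + 1.26×10^-6)^0.04 = 0.3836 m = 384 mm
Check: V = 2.83 m/s, Re = 8.16×10^5, f = 0.01212, h_f = 19.1 m ≈ 20.2 m ✓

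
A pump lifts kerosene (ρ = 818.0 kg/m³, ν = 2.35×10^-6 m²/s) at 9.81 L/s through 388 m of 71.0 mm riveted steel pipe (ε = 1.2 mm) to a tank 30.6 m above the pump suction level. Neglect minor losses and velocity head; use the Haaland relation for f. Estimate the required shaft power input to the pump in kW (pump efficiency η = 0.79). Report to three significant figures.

P_shaft ≈ 10.9 kW

V = 4Q/(πD²) = 2.478 m/s; Re = 7.49×10^4; ε/D = 0.0169; f = 0.04629
h_f = f(L/D)V²/2g = 79.16 m
Total head H = z + h_f = 30.6 + 79.16 = 109.8 m
P_hyd = ρgQH = 818.0·9.81·0.00981·109.8 = 8.640 kW
P_shaft = P_hyd/η = 8.640/0.79 = 10.94 kW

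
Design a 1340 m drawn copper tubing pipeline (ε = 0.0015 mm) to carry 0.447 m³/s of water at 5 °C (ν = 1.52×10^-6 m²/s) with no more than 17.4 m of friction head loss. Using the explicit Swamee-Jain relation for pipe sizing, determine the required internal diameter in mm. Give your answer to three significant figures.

D ≈ 438 mm

Swamee-Jain (Type III): D = 0.66·[ε^1.25·(LQ²/(gh_f))^4.75 + ν·Q^9.4·(L/(gh_f))^5.2]^0.04
LQ²/(gh_f) = 1.569; L/(gh_f) = 7.850
Term 1 = ε^1.25·(…)^4.75 = 4.45×10^-7; Term 2 = ν·Q^9.4·(…)^5.2 = 3.53×10^-5
D = 0.66·(4.45×10^-7 + 3.53×10^-5)^0.04 = 0.4382 m = 438 mm
Check: V = 2.96 m/s, Re = 8.54×10^5, f = 0.01200, h_f = 16.4 m ≈ 17.4 m ✓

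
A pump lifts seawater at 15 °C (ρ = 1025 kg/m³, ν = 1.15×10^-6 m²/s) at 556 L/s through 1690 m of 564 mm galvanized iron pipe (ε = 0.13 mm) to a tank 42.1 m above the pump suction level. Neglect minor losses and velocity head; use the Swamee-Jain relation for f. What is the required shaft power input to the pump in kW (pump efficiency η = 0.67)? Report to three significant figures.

V = 4Q/(πD²) = 2.225 m/s; Re = 1.09×10^6; ε/D = 2.30×10^-4; f = 0.01503
h_f = f(L/D)V²/2g = 11.37 m
Total head H = z + h_f = 42.1 + 11.37 = 53.47 m
P_hyd = ρgQH = 1025·9.81·0.556·53.47 = 298.9 kW
P_shaft = P_hyd/η = 298.9/0.67 = 446.1 kW

P_shaft ≈ 446 kW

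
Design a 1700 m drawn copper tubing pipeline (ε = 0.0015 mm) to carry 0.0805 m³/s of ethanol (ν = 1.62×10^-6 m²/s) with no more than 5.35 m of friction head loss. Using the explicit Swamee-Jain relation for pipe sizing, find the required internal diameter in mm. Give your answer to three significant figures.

Swamee-Jain (Type III): D = 0.66·[ε^1.25·(LQ²/(gh_f))^4.75 + ν·Q^9.4·(L/(gh_f))^5.2]^0.04
LQ²/(gh_f) = 0.2099; L/(gh_f) = 32.39
Term 1 = ε^1.25·(…)^4.75 = 3.16×10^-11; Term 2 = ν·Q^9.4·(…)^5.2 = 6.00×10^-9
D = 0.66·(3.16×10^-11 + 6.00×10^-9)^0.04 = 0.3096 m = 310 mm
Check: V = 1.07 m/s, Re = 2.04×10^5, f = 0.01551, h_f = 4.97 m ≈ 5.35 m ✓

D ≈ 310 mm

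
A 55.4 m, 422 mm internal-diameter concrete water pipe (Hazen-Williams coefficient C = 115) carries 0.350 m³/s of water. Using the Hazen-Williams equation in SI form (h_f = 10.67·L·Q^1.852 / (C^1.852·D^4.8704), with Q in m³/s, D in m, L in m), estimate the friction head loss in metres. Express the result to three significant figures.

h_f = 10.67·55.4·0.350^1.852 / (115^1.852·0.422^4.8704) = 0.8625 m

h_f ≈ 0.862 m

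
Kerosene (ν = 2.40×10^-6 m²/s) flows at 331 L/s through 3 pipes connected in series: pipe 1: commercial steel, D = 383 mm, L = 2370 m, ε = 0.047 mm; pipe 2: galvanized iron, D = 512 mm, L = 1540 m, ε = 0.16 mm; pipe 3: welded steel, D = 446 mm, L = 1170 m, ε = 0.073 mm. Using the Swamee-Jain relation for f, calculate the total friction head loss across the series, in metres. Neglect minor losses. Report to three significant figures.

H ≈ 54.7 m

Pipe 1: V = 2.873 m/s, Re = 4.58×10^5, ε/D = 1.23×10^-4, f = 0.01487, h_1 = f(L/D)V²/2g = 38.70 m
Pipe 2: V = 1.608 m/s, Re = 3.43×10^5, ε/D = 3.13×10^-4, f = 0.01695, h_2 = f(L/D)V²/2g = 6.715 m
Pipe 3: V = 2.119 m/s, Re = 3.94×10^5, ε/D = 1.64×10^-4, f = 0.01553, h_3 = f(L/D)V²/2g = 9.319 m
Series → Q common, losses add: H = Σh = 54.73 m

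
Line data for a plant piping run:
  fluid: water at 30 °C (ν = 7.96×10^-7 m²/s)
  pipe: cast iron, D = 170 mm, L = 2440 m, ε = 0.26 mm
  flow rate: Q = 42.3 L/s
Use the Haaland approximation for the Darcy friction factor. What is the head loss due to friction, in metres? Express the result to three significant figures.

V = 4Q/(πD²) = 4·0.0423/(π·0.170²) = 1.864 m/s
Re = VD/ν = 1.864·0.170/7.96×10^-7 = 3.98×10^5 → turbulent
ε/D = 0.26/170 = 0.00153
Haaland: f = 0.02236
h_f = f(L/D)V²/(2g) = 0.02236·(2440/0.170)·1.864²/(2·9.81) = 56.82 m

h_f ≈ 56.8 m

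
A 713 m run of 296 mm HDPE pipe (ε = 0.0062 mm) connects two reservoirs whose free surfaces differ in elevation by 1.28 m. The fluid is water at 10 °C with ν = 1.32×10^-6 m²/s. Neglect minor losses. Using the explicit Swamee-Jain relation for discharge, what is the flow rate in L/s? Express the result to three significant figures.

Q ≈ 55.3 L/s

Swamee-Jain (Type II): Q = -0.965·√(gD⁵h_f/L)·ln[ε/(3.7D) + √(3.17ν²L/(gD³h_f))]
√(gD⁵h_f/L) = √(9.81·0.296⁵·1.28/713) = 0.006326
ε/(3.7D) = 5.66×10^-6; √(3.17ν²L/(gD³h_f)) = 1.10×10^-4
Q = -0.965·0.006326·ln(1.156×10^-4) = 0.05534 m³/s
Check: V = 0.804 m/s, Re = 1.80×10^5, f = 0.01603, h_f = 1.27 m ≈ 1.28 m ✓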